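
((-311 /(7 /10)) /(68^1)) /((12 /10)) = -7775 /1428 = -5.44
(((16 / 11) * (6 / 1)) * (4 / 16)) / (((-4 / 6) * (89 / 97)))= -3492 / 979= -3.57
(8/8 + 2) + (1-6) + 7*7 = 47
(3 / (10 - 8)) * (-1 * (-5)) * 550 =4125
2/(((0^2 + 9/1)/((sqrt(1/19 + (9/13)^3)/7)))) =8*sqrt(247741)/202293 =0.02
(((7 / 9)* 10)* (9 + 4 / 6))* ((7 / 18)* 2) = 14210 / 243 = 58.48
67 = 67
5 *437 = 2185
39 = 39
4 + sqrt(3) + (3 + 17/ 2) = sqrt(3) + 31/ 2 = 17.23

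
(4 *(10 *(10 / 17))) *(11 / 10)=440 / 17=25.88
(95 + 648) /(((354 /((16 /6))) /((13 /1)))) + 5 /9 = 12977 /177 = 73.32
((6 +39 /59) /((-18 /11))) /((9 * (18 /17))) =-24497 /57348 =-0.43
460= 460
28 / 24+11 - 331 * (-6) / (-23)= -10237 / 138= -74.18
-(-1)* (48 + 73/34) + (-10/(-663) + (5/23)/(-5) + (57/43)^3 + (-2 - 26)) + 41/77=4664088683129/186709945422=24.98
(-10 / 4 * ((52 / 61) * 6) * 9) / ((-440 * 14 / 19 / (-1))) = -0.35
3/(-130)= -3/130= -0.02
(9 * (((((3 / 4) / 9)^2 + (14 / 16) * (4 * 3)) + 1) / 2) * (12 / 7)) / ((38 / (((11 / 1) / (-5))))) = -54681 / 10640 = -5.14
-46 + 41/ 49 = -2213/ 49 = -45.16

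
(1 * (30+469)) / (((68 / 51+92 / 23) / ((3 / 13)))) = 4491 / 208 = 21.59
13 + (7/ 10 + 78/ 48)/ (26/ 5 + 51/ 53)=174761/ 13064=13.38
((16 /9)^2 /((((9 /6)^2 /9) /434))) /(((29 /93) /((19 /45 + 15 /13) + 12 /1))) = 109416108032 /458055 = 238871.11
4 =4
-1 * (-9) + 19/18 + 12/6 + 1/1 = 235/18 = 13.06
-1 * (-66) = 66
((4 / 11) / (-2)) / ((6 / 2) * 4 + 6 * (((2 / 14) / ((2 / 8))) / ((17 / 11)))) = -0.01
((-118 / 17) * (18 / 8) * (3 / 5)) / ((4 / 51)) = -4779 / 40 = -119.48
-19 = -19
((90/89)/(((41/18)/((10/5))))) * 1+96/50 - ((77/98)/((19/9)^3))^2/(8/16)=1175121692639151/420592528434050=2.79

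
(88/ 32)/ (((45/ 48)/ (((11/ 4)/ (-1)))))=-121/ 15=-8.07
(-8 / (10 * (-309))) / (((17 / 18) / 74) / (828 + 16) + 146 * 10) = 1498944 / 845292003955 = 0.00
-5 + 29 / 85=-396 / 85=-4.66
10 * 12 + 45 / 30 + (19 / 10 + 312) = 2177 / 5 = 435.40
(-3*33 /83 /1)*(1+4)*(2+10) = -5940 /83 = -71.57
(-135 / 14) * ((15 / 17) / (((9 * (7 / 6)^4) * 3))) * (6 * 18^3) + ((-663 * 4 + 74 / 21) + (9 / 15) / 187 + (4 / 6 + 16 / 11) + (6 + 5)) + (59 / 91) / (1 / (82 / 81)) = -142088298390602 / 16547415885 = -8586.74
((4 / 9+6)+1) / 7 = 67 / 63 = 1.06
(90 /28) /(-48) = -0.07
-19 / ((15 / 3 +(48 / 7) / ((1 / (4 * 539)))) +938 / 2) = -19 / 15258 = -0.00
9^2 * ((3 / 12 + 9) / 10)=2997 / 40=74.92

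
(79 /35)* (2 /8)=79 /140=0.56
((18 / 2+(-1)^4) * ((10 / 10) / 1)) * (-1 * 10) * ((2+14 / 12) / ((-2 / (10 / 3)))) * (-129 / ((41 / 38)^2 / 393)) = -38636747000 / 1681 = -22984382.51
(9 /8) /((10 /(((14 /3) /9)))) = 0.06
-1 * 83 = -83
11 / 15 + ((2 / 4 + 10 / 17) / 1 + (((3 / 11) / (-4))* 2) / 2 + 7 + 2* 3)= 165533 / 11220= 14.75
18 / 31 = 0.58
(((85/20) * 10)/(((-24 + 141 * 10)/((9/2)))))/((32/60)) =1275/4928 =0.26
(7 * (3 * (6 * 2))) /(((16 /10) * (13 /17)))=5355 /26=205.96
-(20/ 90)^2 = -4/ 81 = -0.05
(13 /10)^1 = 1.30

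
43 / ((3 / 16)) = 688 / 3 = 229.33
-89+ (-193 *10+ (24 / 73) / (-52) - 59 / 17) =-32628620 / 16133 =-2022.48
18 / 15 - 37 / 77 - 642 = -246893 / 385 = -641.28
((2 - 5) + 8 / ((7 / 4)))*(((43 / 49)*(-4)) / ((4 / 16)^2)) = -30272 / 343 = -88.26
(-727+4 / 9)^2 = 42758521 / 81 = 527882.98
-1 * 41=-41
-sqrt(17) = -4.12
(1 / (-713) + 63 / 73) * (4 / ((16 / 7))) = 156961 / 104098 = 1.51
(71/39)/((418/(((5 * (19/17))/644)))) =355/9393384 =0.00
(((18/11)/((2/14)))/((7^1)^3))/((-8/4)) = -9/539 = -0.02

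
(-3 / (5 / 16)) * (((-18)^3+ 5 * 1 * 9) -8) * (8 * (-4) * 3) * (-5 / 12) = 2225280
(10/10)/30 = 1/30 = 0.03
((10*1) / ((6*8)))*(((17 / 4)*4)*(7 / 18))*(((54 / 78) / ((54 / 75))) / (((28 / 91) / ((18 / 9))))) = 14875 / 1728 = 8.61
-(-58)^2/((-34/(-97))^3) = -78115.00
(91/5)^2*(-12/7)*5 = -14196/5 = -2839.20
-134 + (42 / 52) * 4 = -1700 / 13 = -130.77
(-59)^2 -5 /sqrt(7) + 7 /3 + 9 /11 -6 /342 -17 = 3465.24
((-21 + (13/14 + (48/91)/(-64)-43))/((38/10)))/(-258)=114805/1784328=0.06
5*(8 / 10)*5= 20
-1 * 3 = -3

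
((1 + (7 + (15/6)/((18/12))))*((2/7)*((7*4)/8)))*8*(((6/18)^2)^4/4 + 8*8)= 97417786/19683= 4949.34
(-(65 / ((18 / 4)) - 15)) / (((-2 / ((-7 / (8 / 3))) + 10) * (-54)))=-35 / 36612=-0.00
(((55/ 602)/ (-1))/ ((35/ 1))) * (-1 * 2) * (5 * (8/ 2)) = 220/ 2107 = 0.10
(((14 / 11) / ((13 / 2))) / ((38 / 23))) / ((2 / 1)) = 161 / 2717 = 0.06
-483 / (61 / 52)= -25116 / 61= -411.74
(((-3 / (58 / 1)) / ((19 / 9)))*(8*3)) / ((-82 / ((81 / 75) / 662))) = 2187 / 186940525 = 0.00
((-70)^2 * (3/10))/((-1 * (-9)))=490/3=163.33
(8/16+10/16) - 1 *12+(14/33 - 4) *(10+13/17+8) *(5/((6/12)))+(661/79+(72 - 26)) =-20225203/32232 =-627.49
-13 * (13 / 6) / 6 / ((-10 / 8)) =169 / 45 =3.76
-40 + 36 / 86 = -1702 / 43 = -39.58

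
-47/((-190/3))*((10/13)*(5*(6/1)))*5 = 21150/247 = 85.63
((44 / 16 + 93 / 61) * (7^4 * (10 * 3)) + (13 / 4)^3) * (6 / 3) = 1202170657 / 1952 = 615866.12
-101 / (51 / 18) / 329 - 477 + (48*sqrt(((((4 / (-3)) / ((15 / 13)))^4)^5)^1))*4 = 337.99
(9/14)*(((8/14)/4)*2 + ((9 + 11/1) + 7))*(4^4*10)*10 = 22003200/49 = 449044.90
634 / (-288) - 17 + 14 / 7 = -2477 / 144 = -17.20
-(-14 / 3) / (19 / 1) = 14 / 57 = 0.25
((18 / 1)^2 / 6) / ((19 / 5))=270 / 19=14.21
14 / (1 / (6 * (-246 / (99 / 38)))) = -87248 / 11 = -7931.64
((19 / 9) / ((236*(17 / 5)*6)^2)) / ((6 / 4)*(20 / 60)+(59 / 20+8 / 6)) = 2375 / 124729019856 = 0.00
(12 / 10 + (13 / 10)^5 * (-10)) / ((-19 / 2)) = 3.78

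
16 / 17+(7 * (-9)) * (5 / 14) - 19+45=151 / 34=4.44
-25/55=-5/11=-0.45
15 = 15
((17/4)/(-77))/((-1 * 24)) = 17/7392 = 0.00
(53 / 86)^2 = 2809 / 7396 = 0.38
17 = 17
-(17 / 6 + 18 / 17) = -397 / 102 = -3.89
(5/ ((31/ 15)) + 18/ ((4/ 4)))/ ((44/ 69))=43677/ 1364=32.02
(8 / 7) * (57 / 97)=0.67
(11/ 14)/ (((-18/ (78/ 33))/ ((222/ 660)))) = -481/ 13860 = -0.03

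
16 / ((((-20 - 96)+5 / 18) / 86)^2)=8.84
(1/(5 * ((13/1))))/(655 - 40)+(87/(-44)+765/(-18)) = -78231031/1758900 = -44.48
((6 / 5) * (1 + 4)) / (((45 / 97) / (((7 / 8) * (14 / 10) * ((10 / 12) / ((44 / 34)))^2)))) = 1373617 / 209088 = 6.57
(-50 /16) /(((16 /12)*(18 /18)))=-75 /32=-2.34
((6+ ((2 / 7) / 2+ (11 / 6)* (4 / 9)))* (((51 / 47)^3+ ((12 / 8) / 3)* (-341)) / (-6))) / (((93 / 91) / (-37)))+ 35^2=-18393244328515 / 3128394636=-5879.45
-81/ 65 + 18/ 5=153/ 65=2.35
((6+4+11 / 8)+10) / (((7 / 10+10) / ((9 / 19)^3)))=32805 / 154508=0.21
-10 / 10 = -1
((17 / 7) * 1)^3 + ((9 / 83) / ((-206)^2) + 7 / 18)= 159969001273 / 10872994356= 14.71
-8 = -8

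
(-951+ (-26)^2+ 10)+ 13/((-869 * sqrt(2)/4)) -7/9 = -2392/9 -26 * sqrt(2)/869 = -265.82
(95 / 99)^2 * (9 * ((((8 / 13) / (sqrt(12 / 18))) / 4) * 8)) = 72200 * sqrt(6) / 14157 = 12.49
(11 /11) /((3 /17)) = 17 /3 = 5.67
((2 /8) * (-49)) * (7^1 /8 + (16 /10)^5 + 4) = -18816931 /100000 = -188.17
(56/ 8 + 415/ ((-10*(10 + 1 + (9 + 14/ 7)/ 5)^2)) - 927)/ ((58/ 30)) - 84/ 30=-201606899/ 421080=-478.79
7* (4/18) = 14/9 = 1.56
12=12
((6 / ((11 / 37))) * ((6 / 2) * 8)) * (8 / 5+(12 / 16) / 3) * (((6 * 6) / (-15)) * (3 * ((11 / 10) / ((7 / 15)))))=-2661336 / 175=-15207.63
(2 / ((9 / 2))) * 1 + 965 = 8689 / 9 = 965.44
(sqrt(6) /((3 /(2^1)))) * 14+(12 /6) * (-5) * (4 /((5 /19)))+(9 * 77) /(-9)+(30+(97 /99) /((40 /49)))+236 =28 * sqrt(6) /3+151273 /3960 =61.06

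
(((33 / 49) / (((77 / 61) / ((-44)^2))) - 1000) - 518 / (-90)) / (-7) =-596797 / 108045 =-5.52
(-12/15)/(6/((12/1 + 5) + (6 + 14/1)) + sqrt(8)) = 222/13645 -2738 * sqrt(2)/13645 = -0.27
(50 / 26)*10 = 250 / 13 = 19.23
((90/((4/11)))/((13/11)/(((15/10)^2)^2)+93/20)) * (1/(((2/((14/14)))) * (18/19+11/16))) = 15.50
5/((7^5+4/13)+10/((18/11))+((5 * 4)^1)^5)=0.00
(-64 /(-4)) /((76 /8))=32 /19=1.68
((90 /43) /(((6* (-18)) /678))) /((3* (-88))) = 565 /11352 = 0.05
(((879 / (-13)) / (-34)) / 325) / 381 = 0.00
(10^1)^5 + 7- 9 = 99998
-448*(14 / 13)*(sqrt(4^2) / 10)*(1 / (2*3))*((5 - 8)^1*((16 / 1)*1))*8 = 802816 / 65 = 12351.02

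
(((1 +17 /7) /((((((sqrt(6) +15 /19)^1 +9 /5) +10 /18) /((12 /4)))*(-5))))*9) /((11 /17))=-5065366104 /219031967 +1610594280*sqrt(6) /219031967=-5.11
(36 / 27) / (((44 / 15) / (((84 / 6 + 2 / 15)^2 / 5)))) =44944 / 2475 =18.16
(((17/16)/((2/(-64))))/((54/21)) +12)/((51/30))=-110/153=-0.72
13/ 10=1.30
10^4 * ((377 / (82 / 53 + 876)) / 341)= 19981000 / 1585991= 12.60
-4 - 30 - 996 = -1030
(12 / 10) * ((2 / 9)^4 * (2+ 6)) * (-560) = -13.11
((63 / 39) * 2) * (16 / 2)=336 / 13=25.85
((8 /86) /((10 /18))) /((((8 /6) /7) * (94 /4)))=378 /10105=0.04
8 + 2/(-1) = 6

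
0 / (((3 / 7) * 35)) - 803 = -803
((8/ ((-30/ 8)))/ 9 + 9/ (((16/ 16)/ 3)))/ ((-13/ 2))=-7226/ 1755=-4.12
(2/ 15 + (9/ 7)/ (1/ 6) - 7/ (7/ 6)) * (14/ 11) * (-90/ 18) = -388/ 33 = -11.76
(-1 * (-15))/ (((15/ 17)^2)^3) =24137569/ 759375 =31.79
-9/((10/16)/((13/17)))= -936/85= -11.01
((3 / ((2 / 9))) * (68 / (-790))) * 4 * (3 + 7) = -3672 / 79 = -46.48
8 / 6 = 4 / 3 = 1.33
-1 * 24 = -24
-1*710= -710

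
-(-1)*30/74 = 15/37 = 0.41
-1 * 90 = -90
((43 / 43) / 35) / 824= 1 / 28840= 0.00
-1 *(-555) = 555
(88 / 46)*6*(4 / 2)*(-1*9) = -4752 / 23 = -206.61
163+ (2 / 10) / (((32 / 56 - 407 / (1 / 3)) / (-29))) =6962748 / 42715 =163.00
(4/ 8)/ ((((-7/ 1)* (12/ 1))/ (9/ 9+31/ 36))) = -67/ 6048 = -0.01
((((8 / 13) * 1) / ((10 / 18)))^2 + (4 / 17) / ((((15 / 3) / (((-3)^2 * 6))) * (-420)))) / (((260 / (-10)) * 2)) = -306927 / 13072150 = -0.02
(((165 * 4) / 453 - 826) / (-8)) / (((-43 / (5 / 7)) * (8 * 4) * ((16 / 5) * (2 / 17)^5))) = -2209758945525 / 2978676736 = -741.86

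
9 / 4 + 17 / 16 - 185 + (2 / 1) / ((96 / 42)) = -2893 / 16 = -180.81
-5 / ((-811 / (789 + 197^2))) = 197990 / 811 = 244.13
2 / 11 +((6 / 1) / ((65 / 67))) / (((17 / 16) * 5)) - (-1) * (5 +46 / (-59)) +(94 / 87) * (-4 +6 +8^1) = 5107039991 / 311958075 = 16.37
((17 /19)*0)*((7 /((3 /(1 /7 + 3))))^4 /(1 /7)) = 0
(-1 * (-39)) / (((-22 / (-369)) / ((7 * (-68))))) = -3425058 / 11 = -311368.91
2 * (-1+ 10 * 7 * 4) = 558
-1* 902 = -902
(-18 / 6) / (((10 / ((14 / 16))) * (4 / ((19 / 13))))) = -399 / 4160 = -0.10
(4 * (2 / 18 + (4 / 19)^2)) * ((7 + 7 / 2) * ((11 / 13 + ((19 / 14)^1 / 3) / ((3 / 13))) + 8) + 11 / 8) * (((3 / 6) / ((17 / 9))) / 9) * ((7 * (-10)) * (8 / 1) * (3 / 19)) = -2533251700 / 13642551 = -185.69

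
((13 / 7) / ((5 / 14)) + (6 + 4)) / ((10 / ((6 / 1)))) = 228 / 25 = 9.12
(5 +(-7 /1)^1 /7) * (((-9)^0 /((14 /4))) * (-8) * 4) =-256 /7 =-36.57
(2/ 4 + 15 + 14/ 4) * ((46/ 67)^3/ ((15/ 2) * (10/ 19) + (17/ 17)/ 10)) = 351382960/ 231286747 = 1.52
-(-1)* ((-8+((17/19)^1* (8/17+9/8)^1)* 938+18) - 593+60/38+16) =58801/76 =773.70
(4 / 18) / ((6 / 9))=1 / 3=0.33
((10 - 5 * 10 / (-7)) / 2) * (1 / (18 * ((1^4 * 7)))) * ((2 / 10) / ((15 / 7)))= 2 / 315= 0.01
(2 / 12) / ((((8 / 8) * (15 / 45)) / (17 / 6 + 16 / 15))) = 39 / 20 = 1.95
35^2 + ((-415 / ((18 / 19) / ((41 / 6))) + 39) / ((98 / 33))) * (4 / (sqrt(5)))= 1225 - 3509803 * sqrt(5) / 4410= -554.63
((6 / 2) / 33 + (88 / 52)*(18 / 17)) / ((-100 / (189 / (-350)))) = 0.01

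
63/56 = 9/8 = 1.12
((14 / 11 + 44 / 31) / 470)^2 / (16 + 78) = 210681 / 603632113150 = 0.00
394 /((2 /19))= 3743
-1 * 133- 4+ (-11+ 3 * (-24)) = -220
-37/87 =-0.43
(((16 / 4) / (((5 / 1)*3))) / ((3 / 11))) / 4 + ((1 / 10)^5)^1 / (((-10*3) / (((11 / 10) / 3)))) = 21999989 / 90000000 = 0.24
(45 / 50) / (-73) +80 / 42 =29011 / 15330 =1.89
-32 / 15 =-2.13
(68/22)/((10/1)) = 17/55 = 0.31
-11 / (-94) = 11 / 94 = 0.12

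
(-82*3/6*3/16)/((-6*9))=41/288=0.14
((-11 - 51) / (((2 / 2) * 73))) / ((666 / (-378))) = 1302 / 2701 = 0.48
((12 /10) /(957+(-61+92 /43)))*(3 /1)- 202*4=-78012013 /96550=-808.00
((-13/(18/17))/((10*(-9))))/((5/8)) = 442/2025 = 0.22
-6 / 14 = -3 / 7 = -0.43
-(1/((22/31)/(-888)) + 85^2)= -65711/11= -5973.73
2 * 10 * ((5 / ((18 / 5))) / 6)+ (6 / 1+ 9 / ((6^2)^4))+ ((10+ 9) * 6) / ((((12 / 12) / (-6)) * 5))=-117732091 / 933120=-126.17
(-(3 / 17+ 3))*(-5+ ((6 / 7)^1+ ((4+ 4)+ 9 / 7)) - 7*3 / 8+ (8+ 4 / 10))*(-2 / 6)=27513 / 2380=11.56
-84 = -84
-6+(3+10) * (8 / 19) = -10 / 19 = -0.53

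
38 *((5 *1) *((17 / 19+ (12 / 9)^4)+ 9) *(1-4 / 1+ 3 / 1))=0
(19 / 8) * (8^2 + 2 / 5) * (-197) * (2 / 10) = -602623 / 100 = -6026.23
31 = 31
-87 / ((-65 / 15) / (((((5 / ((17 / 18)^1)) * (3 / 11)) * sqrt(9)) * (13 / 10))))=113.05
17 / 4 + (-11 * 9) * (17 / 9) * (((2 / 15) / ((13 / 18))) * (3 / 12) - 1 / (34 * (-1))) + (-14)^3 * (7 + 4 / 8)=-5353369 / 260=-20589.88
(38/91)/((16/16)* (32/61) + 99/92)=213256/817453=0.26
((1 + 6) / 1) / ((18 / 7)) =49 / 18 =2.72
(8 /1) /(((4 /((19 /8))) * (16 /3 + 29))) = 0.14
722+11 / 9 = 6509 / 9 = 723.22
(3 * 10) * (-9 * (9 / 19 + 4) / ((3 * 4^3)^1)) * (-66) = 126225 / 304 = 415.21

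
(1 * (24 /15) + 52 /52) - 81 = -392 /5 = -78.40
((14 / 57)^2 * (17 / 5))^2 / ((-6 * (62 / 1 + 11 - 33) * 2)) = -693889 / 7917000750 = -0.00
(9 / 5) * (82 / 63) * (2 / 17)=164 / 595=0.28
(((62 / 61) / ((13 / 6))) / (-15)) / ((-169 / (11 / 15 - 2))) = -2356 / 10051275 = -0.00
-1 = -1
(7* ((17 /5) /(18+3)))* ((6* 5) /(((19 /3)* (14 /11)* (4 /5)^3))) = 70125 /8512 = 8.24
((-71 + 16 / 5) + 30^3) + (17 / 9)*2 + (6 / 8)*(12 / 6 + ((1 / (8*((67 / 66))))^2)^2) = 25013163000231431 / 928563655680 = 26937.48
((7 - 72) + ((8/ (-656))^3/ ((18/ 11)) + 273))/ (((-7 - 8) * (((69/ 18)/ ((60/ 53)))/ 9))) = -6192965343/ 168029398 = -36.86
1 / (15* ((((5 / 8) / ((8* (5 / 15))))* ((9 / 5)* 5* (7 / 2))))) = 128 / 14175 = 0.01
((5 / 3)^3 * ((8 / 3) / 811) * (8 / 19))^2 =64000000 / 1557826000641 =0.00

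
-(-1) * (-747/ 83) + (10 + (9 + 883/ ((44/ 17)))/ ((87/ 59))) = 912841/ 3828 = 238.46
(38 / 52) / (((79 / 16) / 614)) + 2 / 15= 1401974 / 15405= 91.01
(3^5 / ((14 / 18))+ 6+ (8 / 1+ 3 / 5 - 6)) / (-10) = -5618 / 175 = -32.10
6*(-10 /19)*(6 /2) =-9.47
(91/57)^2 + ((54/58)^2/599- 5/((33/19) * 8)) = 315482473685/144030743208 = 2.19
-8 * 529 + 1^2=-4231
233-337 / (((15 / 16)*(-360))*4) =314887 / 1350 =233.25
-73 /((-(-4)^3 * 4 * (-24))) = 73 /6144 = 0.01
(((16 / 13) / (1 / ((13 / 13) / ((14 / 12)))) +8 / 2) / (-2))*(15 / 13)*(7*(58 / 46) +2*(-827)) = 5675850 / 1183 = 4797.84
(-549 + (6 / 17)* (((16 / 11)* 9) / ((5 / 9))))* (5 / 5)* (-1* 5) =505539 / 187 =2703.42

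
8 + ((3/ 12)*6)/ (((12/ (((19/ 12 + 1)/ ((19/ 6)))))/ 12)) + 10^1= 1461/ 76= 19.22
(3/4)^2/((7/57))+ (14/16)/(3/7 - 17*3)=45229/9912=4.56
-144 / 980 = -36 / 245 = -0.15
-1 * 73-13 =-86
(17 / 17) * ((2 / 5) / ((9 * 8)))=1 / 180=0.01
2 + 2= 4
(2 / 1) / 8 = 1 / 4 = 0.25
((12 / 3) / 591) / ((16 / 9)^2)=27 / 12608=0.00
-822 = -822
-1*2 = -2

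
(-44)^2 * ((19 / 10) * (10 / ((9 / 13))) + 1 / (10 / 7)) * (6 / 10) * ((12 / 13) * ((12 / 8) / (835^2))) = 14711664 / 226598125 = 0.06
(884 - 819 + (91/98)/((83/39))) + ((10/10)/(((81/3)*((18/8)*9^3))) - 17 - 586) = -110654691755/205844814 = -537.56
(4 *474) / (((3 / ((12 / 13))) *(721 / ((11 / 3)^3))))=3364768 / 84357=39.89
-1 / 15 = -0.07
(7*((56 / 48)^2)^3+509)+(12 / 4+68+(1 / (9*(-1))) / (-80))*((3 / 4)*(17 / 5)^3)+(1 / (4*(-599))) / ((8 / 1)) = 11439165714209 / 4366710000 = 2619.63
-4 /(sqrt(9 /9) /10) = -40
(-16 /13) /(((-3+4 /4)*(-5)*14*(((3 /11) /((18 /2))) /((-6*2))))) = 1584 /455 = 3.48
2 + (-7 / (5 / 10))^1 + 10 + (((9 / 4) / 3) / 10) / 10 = -797 / 400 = -1.99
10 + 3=13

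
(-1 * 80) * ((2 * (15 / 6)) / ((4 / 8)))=-800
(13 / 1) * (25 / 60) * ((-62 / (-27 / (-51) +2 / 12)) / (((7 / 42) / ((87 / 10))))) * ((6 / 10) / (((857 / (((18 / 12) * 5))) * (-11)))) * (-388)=-3122041806 / 669317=-4664.52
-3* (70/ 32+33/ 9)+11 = -105/ 16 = -6.56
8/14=4/7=0.57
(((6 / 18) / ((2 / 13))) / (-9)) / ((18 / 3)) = -0.04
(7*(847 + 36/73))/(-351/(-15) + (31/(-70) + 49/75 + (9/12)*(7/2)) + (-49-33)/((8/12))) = -1818889800/29668003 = -61.31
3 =3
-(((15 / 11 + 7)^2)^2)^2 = -5132188731375616 / 214358881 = -23942039.20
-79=-79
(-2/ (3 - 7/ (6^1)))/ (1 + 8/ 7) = -28/ 55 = -0.51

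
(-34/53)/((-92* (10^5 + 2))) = 17/243804876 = 0.00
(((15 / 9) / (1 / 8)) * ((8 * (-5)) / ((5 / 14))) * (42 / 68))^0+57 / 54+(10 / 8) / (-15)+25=26.97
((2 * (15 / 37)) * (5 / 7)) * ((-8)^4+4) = 615000 / 259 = 2374.52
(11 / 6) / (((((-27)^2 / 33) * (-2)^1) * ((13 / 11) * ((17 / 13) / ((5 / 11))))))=-605 / 49572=-0.01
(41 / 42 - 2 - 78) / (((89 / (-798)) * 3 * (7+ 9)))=63061 / 4272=14.76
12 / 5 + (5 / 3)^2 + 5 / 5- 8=-82 / 45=-1.82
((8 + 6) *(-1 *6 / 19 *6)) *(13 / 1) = -6552 / 19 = -344.84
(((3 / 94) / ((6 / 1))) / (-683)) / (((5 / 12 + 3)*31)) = -3 / 40800371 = -0.00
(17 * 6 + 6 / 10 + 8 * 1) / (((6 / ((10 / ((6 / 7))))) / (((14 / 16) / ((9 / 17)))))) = 460649 / 1296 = 355.44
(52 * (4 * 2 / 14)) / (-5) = -208 / 35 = -5.94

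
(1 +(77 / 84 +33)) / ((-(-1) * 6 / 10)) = 2095 / 36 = 58.19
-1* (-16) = 16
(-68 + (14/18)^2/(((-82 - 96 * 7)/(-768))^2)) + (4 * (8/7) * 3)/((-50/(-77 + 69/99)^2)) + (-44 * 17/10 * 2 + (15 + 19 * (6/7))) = -48284460414413/27086234175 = -1782.62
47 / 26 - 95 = -2423 / 26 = -93.19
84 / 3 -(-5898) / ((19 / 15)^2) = 1337158 / 361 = 3704.04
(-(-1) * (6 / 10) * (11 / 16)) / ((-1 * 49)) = -33 / 3920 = -0.01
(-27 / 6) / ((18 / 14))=-7 / 2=-3.50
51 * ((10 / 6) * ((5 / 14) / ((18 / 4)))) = 425 / 63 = 6.75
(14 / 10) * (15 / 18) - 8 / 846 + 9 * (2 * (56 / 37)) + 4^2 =1389823 / 31302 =44.40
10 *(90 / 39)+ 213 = 3069 / 13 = 236.08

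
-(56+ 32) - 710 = -798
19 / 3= 6.33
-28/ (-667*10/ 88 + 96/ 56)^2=-2656192/ 520615489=-0.01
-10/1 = -10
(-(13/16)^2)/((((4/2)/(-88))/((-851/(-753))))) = 1582009/48192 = 32.83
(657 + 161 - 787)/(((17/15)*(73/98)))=45570/1241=36.72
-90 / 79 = -1.14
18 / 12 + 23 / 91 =319 / 182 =1.75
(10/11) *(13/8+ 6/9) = 25/12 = 2.08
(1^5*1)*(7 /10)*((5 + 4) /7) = 0.90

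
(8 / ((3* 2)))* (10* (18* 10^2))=24000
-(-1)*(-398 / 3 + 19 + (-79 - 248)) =-1322 / 3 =-440.67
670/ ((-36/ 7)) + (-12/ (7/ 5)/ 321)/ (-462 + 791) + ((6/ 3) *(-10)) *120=-11223244805/ 4435578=-2530.28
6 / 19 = 0.32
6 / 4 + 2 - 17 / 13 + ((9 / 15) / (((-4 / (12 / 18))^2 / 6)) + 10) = 799 / 65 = 12.29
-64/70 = -32/35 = -0.91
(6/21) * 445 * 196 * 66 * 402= 661177440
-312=-312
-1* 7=-7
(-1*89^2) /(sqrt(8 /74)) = -7921*sqrt(37) /2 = -24090.78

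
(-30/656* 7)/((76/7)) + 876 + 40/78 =852110087/972192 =876.48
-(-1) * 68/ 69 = 68/ 69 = 0.99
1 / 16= 0.06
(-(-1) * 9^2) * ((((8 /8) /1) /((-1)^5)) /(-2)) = 81 /2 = 40.50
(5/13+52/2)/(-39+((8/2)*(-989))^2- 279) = 343/203445034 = 0.00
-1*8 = -8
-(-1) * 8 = 8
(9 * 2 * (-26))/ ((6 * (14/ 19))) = -741/ 7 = -105.86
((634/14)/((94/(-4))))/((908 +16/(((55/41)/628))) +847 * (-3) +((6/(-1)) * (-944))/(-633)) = -7357570/22329375747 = -0.00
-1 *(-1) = 1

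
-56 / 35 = -8 / 5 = -1.60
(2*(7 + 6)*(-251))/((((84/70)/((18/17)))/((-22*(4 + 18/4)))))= 1076790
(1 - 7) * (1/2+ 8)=-51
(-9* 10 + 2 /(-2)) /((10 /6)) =-273 /5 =-54.60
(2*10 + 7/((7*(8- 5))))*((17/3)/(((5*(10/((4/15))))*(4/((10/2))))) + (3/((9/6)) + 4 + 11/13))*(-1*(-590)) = 144935329/1755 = 82584.23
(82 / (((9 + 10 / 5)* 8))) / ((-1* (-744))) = 41 / 32736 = 0.00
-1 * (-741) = 741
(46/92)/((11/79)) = 79/22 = 3.59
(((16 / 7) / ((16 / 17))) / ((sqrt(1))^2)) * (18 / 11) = 3.97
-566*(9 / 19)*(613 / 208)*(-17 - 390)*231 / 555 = 1322430417 / 9880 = 133849.23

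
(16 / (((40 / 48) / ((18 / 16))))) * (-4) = -432 / 5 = -86.40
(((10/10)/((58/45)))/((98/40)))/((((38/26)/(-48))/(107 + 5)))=-1164.84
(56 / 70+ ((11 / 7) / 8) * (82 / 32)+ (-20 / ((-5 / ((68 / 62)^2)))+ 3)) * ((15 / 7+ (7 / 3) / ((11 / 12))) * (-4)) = -14166592679 / 82876640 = -170.94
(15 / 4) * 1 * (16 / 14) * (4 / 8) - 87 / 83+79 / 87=101231 / 50547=2.00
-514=-514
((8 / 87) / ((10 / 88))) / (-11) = -32 / 435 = -0.07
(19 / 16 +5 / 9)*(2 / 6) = 251 / 432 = 0.58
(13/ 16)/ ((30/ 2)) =13/ 240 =0.05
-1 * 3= -3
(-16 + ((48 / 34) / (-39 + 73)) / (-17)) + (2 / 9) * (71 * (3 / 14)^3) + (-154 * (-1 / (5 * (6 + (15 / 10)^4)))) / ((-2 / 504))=-1426661827181 / 1988487620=-717.46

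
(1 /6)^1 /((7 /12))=2 /7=0.29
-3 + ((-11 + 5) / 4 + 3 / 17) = -147 / 34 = -4.32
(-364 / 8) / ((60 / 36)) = -273 / 10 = -27.30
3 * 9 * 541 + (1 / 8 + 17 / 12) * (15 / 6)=701321 / 48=14610.85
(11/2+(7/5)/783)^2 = 1855800241/61308900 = 30.27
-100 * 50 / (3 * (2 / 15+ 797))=-25000 / 11957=-2.09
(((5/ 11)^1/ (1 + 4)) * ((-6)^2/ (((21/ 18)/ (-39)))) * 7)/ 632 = -1053/ 869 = -1.21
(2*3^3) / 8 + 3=39 / 4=9.75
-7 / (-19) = 7 / 19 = 0.37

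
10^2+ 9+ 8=117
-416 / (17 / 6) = -2496 / 17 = -146.82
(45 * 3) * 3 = 405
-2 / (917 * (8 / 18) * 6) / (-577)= 3 / 2116436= 0.00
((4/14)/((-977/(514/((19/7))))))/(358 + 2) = -257/1670670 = -0.00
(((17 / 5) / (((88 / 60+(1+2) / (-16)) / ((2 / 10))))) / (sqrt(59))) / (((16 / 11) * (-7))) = -561 * sqrt(59) / 633955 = -0.01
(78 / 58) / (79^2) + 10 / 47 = 1811723 / 8506483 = 0.21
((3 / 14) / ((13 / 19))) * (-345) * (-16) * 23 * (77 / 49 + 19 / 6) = 120008940 / 637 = 188397.08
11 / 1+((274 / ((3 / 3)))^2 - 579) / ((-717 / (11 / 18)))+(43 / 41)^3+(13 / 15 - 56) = -473543608829 / 4447472130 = -106.47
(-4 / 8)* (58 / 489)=-0.06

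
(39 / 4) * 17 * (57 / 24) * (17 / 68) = 12597 / 128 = 98.41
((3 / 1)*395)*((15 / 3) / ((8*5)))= 1185 / 8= 148.12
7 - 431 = -424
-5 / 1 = -5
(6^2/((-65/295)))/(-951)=708/4121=0.17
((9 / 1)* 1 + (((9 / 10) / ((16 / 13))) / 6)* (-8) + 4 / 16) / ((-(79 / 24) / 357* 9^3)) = -39389 / 31995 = -1.23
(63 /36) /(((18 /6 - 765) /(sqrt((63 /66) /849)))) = -7 * sqrt(43582) /18976848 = -0.00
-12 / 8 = -3 / 2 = -1.50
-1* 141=-141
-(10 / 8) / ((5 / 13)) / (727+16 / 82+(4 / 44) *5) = -5863 / 1312680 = -0.00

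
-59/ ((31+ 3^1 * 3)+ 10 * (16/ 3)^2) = -531/ 2920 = -0.18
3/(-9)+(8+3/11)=7.94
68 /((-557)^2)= 0.00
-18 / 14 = -1.29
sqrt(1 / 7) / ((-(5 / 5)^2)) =-sqrt(7) / 7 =-0.38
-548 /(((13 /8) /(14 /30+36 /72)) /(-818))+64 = 52011104 /195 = 266723.61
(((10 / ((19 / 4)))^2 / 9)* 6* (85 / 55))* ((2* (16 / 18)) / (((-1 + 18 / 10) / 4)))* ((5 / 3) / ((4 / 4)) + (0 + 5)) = 87040000 / 321651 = 270.60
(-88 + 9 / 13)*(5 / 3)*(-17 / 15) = 19295 / 117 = 164.91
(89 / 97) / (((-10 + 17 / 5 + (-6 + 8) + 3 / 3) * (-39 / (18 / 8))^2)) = -0.00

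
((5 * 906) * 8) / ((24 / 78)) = 117780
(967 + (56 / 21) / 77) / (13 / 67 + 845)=14966795 / 13081068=1.14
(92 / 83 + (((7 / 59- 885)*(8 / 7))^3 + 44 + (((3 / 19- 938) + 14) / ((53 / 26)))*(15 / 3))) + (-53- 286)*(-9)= -6089594083817664482371 / 5887863294257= -1034262138.82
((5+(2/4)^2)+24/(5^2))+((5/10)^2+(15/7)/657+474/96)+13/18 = 22301441/1839600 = 12.12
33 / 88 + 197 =1579 / 8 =197.38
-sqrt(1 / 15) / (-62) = sqrt(15) / 930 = 0.00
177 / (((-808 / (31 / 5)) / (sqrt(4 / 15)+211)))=-1157757 / 4040-1829 * sqrt(15) / 10100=-287.27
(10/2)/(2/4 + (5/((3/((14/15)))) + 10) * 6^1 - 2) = 30/407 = 0.07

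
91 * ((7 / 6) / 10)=10.62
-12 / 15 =-4 / 5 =-0.80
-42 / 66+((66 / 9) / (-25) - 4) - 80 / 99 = -1291 / 225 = -5.74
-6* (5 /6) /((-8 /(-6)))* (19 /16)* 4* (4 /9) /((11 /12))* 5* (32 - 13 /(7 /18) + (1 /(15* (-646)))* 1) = 484535 /7854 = 61.69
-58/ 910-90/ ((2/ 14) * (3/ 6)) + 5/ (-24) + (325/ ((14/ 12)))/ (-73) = -1007680483/ 797160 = -1264.09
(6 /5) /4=0.30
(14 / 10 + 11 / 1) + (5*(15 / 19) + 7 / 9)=14642 / 855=17.13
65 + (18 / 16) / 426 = 73843 / 1136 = 65.00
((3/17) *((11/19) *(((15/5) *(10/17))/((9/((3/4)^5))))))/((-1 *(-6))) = 4455/5622784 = 0.00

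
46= 46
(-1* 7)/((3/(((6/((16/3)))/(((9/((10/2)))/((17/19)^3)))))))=-171955/164616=-1.04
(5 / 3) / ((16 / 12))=1.25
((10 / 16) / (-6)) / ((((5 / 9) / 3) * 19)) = -9 / 304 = -0.03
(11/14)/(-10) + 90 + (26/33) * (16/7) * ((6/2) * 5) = 180079/1540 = 116.93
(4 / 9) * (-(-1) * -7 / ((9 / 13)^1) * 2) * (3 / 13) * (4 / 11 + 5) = -3304 / 297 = -11.12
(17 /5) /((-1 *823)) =-17 /4115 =-0.00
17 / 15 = 1.13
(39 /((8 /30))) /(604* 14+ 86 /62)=2015 /116524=0.02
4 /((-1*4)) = -1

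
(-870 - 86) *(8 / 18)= -3824 / 9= -424.89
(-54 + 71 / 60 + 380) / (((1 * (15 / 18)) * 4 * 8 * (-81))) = -0.15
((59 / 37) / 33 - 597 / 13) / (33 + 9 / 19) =-6917615 / 5047614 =-1.37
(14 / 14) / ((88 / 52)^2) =169 / 484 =0.35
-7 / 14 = -1 / 2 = -0.50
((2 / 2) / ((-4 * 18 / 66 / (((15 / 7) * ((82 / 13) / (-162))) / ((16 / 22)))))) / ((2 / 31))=768955 / 471744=1.63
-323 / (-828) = 323 / 828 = 0.39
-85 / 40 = -17 / 8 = -2.12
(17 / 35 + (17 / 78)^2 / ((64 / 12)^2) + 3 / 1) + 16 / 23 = 582739141 / 139310080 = 4.18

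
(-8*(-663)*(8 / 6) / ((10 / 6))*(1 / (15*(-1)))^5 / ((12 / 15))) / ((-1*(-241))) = -1768 / 61003125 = -0.00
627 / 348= 209 / 116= 1.80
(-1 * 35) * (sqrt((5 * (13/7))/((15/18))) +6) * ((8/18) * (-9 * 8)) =160 * sqrt(546) +6720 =10458.66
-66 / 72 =-11 / 12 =-0.92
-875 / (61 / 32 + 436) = -28000 / 14013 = -2.00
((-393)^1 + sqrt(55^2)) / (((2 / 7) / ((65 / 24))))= -76895 / 24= -3203.96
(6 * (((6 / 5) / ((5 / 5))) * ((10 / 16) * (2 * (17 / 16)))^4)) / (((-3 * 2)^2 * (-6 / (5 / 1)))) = -52200625 / 100663296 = -0.52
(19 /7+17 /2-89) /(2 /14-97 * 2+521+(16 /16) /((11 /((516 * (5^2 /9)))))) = -35937 /211340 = -0.17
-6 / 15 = -2 / 5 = -0.40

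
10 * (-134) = -1340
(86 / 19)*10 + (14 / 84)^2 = 30979 / 684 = 45.29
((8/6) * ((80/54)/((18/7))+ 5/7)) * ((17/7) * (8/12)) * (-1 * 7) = -298520/15309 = -19.50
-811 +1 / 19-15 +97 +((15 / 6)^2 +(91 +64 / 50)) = -1197793 / 1900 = -630.42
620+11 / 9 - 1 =5582 / 9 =620.22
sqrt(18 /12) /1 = sqrt(6) /2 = 1.22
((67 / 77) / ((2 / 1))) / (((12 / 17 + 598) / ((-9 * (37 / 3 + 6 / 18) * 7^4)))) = -3181227 / 15994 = -198.90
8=8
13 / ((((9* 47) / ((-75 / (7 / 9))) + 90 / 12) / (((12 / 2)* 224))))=2620800 / 467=5611.99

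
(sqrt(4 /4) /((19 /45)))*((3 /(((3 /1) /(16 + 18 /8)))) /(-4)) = -3285 /304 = -10.81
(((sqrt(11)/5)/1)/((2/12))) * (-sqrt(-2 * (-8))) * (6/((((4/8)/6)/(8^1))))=-9169.80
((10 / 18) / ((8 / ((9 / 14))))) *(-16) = -5 / 7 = -0.71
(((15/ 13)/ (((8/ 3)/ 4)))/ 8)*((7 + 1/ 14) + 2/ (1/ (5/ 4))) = 3015/ 1456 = 2.07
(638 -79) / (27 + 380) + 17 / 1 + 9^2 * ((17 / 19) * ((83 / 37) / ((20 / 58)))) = 37879649 / 77330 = 489.84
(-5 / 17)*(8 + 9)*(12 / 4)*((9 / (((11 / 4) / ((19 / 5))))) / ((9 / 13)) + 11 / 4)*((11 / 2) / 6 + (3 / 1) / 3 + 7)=-487599 / 176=-2770.45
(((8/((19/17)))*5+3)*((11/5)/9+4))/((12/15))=140767/684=205.80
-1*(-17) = 17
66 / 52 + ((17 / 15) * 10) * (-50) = -44101 / 78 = -565.40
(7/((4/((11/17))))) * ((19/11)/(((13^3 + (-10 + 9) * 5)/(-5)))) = -665/149056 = -0.00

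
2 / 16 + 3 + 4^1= 57 / 8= 7.12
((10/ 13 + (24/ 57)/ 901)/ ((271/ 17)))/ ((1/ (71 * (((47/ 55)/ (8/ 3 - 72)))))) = -857412117/ 20292620920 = -0.04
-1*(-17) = 17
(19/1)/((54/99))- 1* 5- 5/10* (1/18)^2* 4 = 2416/81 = 29.83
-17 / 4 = -4.25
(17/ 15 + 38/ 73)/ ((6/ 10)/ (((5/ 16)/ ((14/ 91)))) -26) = -117715/ 1829526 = -0.06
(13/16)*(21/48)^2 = 637/4096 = 0.16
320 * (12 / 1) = 3840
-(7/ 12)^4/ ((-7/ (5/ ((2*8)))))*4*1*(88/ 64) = 18865/ 663552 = 0.03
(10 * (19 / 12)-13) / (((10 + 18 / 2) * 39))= 17 / 4446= 0.00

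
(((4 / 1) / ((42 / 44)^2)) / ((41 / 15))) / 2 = 0.80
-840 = -840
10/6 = 5/3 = 1.67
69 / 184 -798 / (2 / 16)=-51069 / 8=-6383.62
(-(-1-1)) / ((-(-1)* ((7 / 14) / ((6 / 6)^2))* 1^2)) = 4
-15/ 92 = -0.16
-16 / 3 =-5.33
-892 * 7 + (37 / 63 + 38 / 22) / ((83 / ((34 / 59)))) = -21189714988 / 3393621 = -6243.98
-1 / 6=-0.17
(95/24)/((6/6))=3.96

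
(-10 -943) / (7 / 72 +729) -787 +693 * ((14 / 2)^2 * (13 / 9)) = 2533445074 / 52495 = 48260.69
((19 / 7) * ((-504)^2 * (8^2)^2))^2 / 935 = 8529853116741331.92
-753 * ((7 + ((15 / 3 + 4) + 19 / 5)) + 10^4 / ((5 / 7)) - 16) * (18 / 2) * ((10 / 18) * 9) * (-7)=3321631341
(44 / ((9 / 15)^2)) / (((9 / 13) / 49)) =700700 / 81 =8650.62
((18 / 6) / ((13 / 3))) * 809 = 7281 / 13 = 560.08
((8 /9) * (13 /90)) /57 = 52 /23085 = 0.00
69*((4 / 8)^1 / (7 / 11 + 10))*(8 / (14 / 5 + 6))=115 / 39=2.95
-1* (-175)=175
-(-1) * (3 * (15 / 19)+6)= 159 / 19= 8.37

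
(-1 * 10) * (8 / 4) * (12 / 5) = -48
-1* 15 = -15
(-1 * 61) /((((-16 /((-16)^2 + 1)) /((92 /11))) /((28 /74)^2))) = 17667979 /15059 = 1173.25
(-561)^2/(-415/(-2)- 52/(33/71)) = 20771586/6311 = 3291.33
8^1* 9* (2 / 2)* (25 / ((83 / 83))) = 1800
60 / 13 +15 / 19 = 1335 / 247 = 5.40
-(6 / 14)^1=-3 / 7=-0.43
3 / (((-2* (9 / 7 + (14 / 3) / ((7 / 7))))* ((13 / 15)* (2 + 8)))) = -189 / 6500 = -0.03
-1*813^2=-660969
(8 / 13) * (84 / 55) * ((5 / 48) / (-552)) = -7 / 39468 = -0.00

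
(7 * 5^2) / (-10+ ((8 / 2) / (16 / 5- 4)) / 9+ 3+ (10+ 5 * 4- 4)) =9.49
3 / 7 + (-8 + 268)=1823 / 7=260.43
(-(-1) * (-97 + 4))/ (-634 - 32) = 31/ 222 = 0.14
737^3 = 400315553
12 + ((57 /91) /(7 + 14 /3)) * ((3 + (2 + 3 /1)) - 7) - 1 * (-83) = 302746 /3185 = 95.05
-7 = -7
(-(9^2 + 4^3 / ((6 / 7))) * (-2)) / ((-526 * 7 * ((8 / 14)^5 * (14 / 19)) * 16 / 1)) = -3043439 / 25853952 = -0.12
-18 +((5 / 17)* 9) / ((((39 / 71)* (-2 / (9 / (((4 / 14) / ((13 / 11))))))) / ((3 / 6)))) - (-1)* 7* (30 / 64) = -356457 / 5984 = -59.57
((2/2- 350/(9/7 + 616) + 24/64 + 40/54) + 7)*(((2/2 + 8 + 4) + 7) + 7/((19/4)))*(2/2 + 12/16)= 949483031/2955564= 321.25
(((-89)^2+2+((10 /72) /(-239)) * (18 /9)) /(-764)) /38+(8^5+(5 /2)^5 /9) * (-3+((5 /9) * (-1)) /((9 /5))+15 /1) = 7753909873351171 /20233097568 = 383229.01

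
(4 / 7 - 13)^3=-658503 / 343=-1919.83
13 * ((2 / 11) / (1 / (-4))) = -104 / 11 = -9.45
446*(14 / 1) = 6244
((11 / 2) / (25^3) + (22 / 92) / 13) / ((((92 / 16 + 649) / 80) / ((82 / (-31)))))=-153210112 / 25286990625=-0.01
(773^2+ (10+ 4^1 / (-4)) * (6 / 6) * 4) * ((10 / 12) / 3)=2987825 / 18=165990.28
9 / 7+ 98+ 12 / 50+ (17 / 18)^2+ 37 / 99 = 62863613 / 623700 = 100.79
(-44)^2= 1936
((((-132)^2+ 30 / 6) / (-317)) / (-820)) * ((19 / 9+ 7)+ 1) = 1586039 / 2339460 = 0.68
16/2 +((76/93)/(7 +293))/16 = 892819/111600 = 8.00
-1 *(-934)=934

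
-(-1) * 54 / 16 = 27 / 8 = 3.38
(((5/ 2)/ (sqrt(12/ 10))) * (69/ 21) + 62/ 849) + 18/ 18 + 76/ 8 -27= -27893/ 1698 + 115 * sqrt(30)/ 84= -8.93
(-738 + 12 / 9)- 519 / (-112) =-245963 / 336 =-732.03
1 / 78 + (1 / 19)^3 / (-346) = 593284 / 46277673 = 0.01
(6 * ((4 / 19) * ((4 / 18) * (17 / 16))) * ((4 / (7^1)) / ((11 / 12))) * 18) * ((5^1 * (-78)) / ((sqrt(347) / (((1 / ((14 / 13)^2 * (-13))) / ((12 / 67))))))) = 34648380 * sqrt(347) / 24875389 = 25.95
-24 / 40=-3 / 5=-0.60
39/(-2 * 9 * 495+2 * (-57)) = -13/3008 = -0.00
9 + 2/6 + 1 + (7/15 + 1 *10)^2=26974/225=119.88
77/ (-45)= -77/ 45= -1.71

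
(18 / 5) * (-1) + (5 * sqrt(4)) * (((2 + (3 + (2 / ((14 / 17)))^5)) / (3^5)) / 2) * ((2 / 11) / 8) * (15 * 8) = 106422334 / 74875185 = 1.42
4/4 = 1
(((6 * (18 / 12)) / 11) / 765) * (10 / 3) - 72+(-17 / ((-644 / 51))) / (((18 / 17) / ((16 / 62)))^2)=-56180157002 / 781186329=-71.92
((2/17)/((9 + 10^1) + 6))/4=1/850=0.00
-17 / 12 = -1.42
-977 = -977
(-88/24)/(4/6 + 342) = -11/1028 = -0.01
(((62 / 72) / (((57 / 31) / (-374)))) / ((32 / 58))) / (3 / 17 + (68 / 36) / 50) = -201353525 / 135888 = -1481.76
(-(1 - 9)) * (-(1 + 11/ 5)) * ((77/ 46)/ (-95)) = 4928/ 10925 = 0.45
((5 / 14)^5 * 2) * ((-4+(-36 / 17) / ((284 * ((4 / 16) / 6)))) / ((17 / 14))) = -3940625 / 98532238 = -0.04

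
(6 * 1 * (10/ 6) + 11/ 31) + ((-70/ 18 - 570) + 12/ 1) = -153878/ 279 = -551.53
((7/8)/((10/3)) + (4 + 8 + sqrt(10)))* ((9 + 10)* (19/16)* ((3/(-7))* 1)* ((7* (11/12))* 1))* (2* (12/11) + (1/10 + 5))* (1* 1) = -6969.13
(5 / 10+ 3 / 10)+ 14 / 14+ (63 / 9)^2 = 50.80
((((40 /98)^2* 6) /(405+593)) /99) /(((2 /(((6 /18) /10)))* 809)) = 20 /95956947009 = 0.00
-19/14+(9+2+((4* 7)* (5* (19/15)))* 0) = 9.64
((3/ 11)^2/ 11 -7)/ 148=-2327/ 49247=-0.05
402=402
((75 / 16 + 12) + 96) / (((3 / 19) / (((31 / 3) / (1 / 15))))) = 1769945 / 16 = 110621.56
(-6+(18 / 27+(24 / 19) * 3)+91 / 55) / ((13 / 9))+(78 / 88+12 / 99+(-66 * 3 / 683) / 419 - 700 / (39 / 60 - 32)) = 33097967523 / 1413714380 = 23.41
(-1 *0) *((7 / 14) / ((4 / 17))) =0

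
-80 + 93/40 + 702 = 24973/40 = 624.32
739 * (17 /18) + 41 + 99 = 15083 /18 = 837.94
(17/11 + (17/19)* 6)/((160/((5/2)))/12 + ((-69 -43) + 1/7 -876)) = -30345/4312297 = -0.01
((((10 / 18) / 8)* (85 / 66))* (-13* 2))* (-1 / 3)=5525 / 7128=0.78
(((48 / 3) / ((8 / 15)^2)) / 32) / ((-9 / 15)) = -375 / 128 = -2.93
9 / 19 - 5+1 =-67 / 19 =-3.53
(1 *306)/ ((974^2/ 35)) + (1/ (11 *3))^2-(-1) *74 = 38231308001/ 516554082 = 74.01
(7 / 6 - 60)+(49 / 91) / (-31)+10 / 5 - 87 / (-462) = -5274872 / 93093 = -56.66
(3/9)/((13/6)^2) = 12/169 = 0.07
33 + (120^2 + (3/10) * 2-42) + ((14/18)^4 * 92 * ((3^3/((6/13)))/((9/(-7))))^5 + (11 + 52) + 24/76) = -32737808714000539/4986360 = -6565472351.37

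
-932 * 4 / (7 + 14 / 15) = -469.92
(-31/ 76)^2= 961/ 5776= 0.17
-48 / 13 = -3.69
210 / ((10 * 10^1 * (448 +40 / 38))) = 133 / 28440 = 0.00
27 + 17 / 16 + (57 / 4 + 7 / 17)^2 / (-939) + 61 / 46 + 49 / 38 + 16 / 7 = 217391799539 / 6640991112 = 32.73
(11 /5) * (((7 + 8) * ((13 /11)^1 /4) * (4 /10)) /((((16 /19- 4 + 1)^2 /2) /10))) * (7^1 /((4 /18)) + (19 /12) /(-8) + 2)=15003521 /26896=557.83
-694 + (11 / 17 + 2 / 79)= -931139 / 1343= -693.33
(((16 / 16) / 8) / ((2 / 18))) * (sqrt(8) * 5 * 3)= 47.73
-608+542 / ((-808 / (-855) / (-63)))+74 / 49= -727279407 / 19796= -36738.71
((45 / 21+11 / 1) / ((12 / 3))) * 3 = 69 / 7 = 9.86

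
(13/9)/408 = 13/3672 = 0.00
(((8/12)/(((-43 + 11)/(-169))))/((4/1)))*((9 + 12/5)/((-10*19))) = -169/3200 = -0.05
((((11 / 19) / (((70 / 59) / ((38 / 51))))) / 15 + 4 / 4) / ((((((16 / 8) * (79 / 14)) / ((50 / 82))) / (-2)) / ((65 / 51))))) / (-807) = 3565120 / 20396051019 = 0.00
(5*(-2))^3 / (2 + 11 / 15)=-15000 / 41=-365.85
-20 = -20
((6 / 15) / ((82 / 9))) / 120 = 3 / 8200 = 0.00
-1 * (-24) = 24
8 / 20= 2 / 5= 0.40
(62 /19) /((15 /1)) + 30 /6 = 5.22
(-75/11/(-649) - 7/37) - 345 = -91176533/264143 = -345.18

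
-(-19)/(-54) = -19/54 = -0.35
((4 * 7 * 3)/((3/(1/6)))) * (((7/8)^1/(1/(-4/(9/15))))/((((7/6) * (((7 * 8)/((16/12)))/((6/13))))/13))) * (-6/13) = 20/13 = 1.54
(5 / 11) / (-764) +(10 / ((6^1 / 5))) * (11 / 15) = 462175 / 75636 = 6.11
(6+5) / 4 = 11 / 4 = 2.75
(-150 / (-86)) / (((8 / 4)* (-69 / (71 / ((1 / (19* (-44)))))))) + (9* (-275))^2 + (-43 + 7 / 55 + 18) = 333242826173 / 54395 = 6126350.33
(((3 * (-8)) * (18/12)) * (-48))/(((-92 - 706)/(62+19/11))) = -201888/1463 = -138.00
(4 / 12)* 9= 3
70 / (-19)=-70 / 19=-3.68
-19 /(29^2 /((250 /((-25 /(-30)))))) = -5700 /841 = -6.78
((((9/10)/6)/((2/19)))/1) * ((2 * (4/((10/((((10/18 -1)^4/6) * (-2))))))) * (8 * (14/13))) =-272384/2132325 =-0.13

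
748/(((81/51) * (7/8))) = 101728/189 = 538.24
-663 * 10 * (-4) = 26520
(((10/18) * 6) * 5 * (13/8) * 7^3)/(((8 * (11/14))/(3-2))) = 780325/528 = 1477.89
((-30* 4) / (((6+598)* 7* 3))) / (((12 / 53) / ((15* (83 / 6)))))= -109975 / 12684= -8.67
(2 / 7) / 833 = 2 / 5831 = 0.00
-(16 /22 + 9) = -107 /11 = -9.73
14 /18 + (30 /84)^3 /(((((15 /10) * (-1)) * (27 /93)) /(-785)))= 3070687 /37044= 82.89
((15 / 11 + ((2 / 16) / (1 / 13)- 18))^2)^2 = 3045168091681 / 59969536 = 50778.58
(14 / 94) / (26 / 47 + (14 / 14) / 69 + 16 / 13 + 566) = 6279 / 23937815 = 0.00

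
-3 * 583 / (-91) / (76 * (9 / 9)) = 1749 / 6916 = 0.25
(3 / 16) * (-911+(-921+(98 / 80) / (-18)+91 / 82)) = -54049889 / 157440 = -343.30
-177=-177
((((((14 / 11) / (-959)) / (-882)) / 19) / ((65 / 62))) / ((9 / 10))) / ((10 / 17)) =1054 / 7386884505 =0.00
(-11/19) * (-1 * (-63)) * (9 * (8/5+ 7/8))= -617463/760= -812.45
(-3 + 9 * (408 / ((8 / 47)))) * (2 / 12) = 3595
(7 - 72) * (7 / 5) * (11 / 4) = -1001 / 4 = -250.25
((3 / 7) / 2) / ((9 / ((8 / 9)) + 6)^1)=4 / 301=0.01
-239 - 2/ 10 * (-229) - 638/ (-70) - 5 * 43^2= -330018/ 35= -9429.09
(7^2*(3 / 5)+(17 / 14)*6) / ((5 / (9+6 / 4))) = 1926 / 25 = 77.04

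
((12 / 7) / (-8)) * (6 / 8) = -9 / 56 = -0.16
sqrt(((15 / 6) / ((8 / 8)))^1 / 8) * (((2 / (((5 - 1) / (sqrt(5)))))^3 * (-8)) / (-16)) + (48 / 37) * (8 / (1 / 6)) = 148381 / 2368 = 62.66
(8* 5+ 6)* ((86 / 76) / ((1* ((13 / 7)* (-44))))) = -6923 / 10868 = -0.64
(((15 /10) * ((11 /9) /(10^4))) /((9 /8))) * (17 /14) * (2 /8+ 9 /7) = 8041 /26460000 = 0.00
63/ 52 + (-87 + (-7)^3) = -22297/ 52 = -428.79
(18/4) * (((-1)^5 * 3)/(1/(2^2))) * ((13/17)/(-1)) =702/17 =41.29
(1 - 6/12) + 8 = 17/2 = 8.50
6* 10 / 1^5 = 60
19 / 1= 19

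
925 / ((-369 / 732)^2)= 55070800 / 15129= 3640.08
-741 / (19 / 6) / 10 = -117 / 5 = -23.40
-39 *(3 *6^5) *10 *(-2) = 18195840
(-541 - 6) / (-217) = 547 / 217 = 2.52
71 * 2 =142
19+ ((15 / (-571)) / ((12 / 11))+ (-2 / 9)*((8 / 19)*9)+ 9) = 1177499 / 43396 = 27.13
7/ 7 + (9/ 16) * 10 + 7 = 109/ 8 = 13.62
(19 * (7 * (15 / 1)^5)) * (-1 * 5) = -504984375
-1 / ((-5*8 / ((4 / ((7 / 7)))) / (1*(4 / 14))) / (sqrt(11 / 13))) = sqrt(143) / 455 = 0.03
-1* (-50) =50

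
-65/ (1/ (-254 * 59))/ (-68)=-487045/ 34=-14324.85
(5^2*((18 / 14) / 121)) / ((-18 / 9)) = -225 / 1694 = -0.13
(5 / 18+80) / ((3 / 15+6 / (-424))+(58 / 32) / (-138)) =140916400 / 303177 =464.80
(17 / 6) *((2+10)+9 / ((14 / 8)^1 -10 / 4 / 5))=272 / 5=54.40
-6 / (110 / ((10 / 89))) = -6 / 979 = -0.01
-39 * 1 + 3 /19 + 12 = -510 /19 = -26.84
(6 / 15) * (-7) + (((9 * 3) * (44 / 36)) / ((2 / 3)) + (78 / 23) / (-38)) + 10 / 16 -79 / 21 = 43.47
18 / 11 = 1.64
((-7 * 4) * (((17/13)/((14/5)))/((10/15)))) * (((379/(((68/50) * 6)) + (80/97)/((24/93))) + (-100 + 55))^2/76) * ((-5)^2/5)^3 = -5273338140625/7585611072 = -695.18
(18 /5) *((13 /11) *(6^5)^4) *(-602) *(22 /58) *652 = -335803294091883929665536 /145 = -2315884786840578825279.56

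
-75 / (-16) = 75 / 16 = 4.69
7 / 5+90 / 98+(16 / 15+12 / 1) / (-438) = 368374 / 160965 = 2.29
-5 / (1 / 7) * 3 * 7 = -735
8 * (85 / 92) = 170 / 23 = 7.39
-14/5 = -2.80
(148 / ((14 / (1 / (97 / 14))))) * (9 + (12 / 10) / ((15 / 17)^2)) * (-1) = -585044 / 36375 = -16.08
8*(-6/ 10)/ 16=-3/ 10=-0.30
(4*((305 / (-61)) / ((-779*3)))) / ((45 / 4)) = 16 / 21033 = 0.00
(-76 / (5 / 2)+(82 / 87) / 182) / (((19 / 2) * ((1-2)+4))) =-2406358 / 2256345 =-1.07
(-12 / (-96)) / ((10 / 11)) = 11 / 80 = 0.14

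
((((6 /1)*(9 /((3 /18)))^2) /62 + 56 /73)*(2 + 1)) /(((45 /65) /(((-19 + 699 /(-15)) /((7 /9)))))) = -1638245856 /15841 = -103418.08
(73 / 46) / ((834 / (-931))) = -67963 / 38364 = -1.77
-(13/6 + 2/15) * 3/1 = -69/10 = -6.90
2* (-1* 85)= -170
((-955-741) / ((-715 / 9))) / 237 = 5088 / 56485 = 0.09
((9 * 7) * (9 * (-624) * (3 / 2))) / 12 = -44226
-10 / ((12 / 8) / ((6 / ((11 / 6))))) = -240 / 11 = -21.82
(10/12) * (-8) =-20/3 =-6.67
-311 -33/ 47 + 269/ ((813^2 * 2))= -19366379057/ 62131086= -311.70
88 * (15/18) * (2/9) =440/27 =16.30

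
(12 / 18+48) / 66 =0.74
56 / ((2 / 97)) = 2716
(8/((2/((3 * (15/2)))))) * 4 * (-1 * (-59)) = 21240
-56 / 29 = -1.93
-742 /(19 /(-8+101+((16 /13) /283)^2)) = -933999229198 /257165779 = -3631.90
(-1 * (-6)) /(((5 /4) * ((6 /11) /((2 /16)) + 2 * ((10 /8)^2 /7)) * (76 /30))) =22176 /56297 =0.39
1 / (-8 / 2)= -1 / 4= -0.25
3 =3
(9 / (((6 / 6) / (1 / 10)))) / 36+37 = 1481 / 40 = 37.02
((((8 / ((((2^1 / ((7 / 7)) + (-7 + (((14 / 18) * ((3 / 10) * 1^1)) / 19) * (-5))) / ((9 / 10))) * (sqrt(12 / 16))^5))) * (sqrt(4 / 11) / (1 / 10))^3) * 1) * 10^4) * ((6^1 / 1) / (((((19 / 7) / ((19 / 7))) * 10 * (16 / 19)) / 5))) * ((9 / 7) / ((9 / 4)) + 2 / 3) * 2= -4805632000000 * sqrt(33) / 488719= -56486967.11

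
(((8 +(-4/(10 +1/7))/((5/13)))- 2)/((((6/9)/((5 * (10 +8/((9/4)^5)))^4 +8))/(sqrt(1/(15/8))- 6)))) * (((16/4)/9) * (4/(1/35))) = -15880861881829640187298392379136/863194247593041944871 +15880861881829640187298392379136 * sqrt(30)/38843741141686887519195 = -16158477617.79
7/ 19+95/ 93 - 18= -29350/ 1767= -16.61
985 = 985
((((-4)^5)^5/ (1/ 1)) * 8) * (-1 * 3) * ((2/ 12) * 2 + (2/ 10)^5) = 28174519268829822976/ 3125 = 9015846166025543.35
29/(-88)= -29/88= -0.33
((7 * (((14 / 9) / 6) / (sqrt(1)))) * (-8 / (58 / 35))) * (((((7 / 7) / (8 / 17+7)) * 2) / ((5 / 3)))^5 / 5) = -561036615552 / 2994102227509375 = -0.00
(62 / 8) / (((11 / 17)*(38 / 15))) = 7905 / 1672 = 4.73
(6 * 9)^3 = 157464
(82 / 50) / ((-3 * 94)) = -41 / 7050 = -0.01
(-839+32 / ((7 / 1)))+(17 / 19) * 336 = -70995 / 133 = -533.80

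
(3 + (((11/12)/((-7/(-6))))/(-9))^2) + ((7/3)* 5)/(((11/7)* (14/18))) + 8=3589307/174636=20.55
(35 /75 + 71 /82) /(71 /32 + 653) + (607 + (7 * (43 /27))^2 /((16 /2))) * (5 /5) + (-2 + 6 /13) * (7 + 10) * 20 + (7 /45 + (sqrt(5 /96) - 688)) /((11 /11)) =-63913228881427 /108624994920 + sqrt(30) /24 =-588.16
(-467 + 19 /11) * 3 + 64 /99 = -138122 /99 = -1395.17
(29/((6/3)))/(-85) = -29/170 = -0.17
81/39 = 27/13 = 2.08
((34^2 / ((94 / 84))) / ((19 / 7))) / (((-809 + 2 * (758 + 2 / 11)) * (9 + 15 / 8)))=9969344 / 201504557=0.05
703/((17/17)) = 703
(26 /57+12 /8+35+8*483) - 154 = 3746.96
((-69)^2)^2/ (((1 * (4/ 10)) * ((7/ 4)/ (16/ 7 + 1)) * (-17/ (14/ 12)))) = -868906305/ 119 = -7301733.66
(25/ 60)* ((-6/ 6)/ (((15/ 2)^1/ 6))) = -1/ 3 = -0.33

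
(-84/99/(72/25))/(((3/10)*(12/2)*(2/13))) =-11375/10692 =-1.06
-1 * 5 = -5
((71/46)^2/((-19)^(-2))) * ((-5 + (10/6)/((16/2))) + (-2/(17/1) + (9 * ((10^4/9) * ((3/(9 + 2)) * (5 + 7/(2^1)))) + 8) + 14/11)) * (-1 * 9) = -568103199608949/3165536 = -179465088.89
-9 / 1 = -9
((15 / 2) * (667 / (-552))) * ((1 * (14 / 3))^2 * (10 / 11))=-35525 / 198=-179.42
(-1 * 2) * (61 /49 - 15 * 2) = 2818 /49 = 57.51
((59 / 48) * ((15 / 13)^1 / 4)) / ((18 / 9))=0.18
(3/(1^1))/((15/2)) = 2/5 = 0.40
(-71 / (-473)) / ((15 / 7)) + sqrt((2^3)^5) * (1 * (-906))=497 / 7095 - 115968 * sqrt(2)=-164003.45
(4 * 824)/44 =824/11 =74.91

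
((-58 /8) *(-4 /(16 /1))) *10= 145 /8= 18.12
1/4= 0.25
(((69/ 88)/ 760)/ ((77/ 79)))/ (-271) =-5451/ 1395584960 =-0.00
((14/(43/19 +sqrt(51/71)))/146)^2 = 1918352195/692725705352-20940527* sqrt(3621)/692725705352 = 0.00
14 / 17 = 0.82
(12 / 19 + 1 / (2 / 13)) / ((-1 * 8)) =-271 / 304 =-0.89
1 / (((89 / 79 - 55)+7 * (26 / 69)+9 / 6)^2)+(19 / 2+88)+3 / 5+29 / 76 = 98.48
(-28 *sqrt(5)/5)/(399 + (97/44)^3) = -2385152 *sqrt(5)/174505445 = -0.03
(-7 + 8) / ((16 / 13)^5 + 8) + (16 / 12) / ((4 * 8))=134687 / 1004730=0.13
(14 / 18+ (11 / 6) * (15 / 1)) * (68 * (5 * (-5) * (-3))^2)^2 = 4137215625000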